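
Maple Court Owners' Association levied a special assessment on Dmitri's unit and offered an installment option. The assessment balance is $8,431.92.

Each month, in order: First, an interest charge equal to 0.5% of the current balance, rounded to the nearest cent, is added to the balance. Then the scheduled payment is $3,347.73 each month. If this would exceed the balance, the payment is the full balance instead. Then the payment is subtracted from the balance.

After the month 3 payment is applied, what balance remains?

$0.00

Month 1: opening $8,431.92; interest $42.16 → $8,474.08; payment $3,347.73; balance $5,126.35
Month 2: opening $5,126.35; interest $25.63 → $5,151.98; payment $3,347.73; balance $1,804.25
Month 3: opening $1,804.25; interest $9.02 → $1,813.27; payment $1,813.27; balance $0.00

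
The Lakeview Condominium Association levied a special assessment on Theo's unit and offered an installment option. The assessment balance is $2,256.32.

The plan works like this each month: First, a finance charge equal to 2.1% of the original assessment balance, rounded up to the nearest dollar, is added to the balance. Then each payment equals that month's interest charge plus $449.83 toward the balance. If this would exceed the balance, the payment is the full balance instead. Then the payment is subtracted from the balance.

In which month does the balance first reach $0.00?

6

Month 1: $2,256.32 +$48.00 interest = $2,304.32; pay $497.83 → $1,806.49
Month 2: $1,806.49 +$48.00 interest = $1,854.49; pay $497.83 → $1,356.66
Month 3: $1,356.66 +$48.00 interest = $1,404.66; pay $497.83 → $906.83
Month 4: $906.83 +$48.00 interest = $954.83; pay $497.83 → $457.00
Month 5: $457.00 +$48.00 interest = $505.00; pay $497.83 → $7.17
Month 6: $7.17 +$48.00 interest = $55.17; pay $55.17 → $0.00
Balance reaches $0.00 in month 6.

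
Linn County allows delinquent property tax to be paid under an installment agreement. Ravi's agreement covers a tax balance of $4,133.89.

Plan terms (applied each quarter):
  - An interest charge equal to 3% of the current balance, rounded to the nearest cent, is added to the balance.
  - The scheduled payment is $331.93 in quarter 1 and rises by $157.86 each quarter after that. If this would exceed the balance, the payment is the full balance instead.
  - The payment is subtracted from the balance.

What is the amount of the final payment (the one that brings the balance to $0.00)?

Quarter 1: opening $4,133.89; interest $124.02 → $4,257.91; payment $331.93; balance $3,925.98
Quarter 2: opening $3,925.98; interest $117.78 → $4,043.76; payment $489.79; balance $3,553.97
Quarter 3: opening $3,553.97; interest $106.62 → $3,660.59; payment $647.65; balance $3,012.94
Quarter 4: opening $3,012.94; interest $90.39 → $3,103.33; payment $805.51; balance $2,297.82
Quarter 5: opening $2,297.82; interest $68.93 → $2,366.75; payment $963.37; balance $1,403.38
Quarter 6: opening $1,403.38; interest $42.10 → $1,445.48; payment $1,121.23; balance $324.25
Quarter 7: opening $324.25; interest $9.73 → $333.98; payment $333.98; balance $0.00

$333.98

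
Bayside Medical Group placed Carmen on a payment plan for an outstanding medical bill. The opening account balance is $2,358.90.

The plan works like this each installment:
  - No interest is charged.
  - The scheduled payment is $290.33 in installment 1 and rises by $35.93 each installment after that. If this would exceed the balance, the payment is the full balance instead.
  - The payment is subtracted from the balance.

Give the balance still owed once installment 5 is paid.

Installment 1: opening $2,358.90; payment $290.33; balance $2,068.57
Installment 2: opening $2,068.57; payment $326.26; balance $1,742.31
Installment 3: opening $1,742.31; payment $362.19; balance $1,380.12
Installment 4: opening $1,380.12; payment $398.12; balance $982.00
Installment 5: opening $982.00; payment $434.05; balance $547.95

$547.95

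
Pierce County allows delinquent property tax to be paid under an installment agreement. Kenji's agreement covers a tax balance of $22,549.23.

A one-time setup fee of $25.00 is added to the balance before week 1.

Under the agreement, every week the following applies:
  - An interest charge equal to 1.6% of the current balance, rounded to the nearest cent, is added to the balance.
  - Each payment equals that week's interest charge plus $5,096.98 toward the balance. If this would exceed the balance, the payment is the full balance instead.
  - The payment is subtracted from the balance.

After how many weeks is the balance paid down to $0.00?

Week 1: $22,574.23 +$361.19 interest = $22,935.42; pay $5,458.17 → $17,477.25
Week 2: $17,477.25 +$279.64 interest = $17,756.89; pay $5,376.62 → $12,380.27
Week 3: $12,380.27 +$198.08 interest = $12,578.35; pay $5,295.06 → $7,283.29
Week 4: $7,283.29 +$116.53 interest = $7,399.82; pay $5,213.51 → $2,186.31
Week 5: $2,186.31 +$34.98 interest = $2,221.29; pay $2,221.29 → $0.00
Balance reaches $0.00 in week 5.

5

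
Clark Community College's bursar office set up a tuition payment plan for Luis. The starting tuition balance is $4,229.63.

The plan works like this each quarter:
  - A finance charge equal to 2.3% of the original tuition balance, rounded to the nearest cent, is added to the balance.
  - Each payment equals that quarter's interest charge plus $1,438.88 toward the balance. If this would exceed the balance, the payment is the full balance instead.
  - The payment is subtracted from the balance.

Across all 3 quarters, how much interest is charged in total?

# | Opening | Interest | Payment | End bal
1 | $4,229.63 | $97.28 | $1,536.16 | $2,790.75
2 | $2,790.75 | $97.28 | $1,536.16 | $1,351.87
3 | $1,351.87 | $97.28 | $1,449.15 | $0.00
Total interest: $97.28 + $97.28 + $97.28 = $291.84

$291.84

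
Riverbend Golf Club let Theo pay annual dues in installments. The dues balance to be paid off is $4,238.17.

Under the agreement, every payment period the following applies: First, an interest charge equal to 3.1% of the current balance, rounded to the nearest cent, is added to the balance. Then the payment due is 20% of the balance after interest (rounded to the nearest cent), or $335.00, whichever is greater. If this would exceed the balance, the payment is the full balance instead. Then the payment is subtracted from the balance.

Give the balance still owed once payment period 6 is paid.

Payment period 1: opening $4,238.17; interest $131.38 → $4,369.55; payment $873.91; balance $3,495.64
Payment period 2: opening $3,495.64; interest $108.36 → $3,604.00; payment $720.80; balance $2,883.20
Payment period 3: opening $2,883.20; interest $89.38 → $2,972.58; payment $594.52; balance $2,378.06
Payment period 4: opening $2,378.06; interest $73.72 → $2,451.78; payment $490.36; balance $1,961.42
Payment period 5: opening $1,961.42; interest $60.80 → $2,022.22; payment $404.44; balance $1,617.78
Payment period 6: opening $1,617.78; interest $50.15 → $1,667.93; payment $335.00; balance $1,332.93

$1,332.93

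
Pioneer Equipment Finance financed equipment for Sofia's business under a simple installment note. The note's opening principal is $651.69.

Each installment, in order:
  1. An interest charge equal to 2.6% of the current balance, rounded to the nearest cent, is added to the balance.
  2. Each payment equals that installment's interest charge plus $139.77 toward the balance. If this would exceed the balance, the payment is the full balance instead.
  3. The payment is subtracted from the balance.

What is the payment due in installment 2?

$153.08

# | Opening | Interest | Payment | End bal
1 | $651.69 | $16.94 | $156.71 | $511.92
2 | $511.92 | $13.31 | $153.08 | $372.15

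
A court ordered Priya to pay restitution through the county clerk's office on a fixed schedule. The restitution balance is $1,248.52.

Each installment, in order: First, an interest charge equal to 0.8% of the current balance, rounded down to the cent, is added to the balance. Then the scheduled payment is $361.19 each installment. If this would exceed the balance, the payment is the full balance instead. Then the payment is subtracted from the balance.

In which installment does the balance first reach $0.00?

4

Installment 1: $1,248.52 +$9.98 interest = $1,258.50; pay $361.19 → $897.31
Installment 2: $897.31 +$7.17 interest = $904.48; pay $361.19 → $543.29
Installment 3: $543.29 +$4.34 interest = $547.63; pay $361.19 → $186.44
Installment 4: $186.44 +$1.49 interest = $187.93; pay $187.93 → $0.00
Balance reaches $0.00 in installment 4.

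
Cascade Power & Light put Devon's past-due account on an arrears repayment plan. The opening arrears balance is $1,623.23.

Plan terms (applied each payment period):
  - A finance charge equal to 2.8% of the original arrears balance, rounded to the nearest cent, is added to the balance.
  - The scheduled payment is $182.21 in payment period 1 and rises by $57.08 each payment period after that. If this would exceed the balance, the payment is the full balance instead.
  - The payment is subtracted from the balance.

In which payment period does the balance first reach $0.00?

Payment period 1: $1,623.23 +$45.45 interest = $1,668.68; pay $182.21 → $1,486.47
Payment period 2: $1,486.47 +$45.45 interest = $1,531.92; pay $239.29 → $1,292.63
Payment period 3: $1,292.63 +$45.45 interest = $1,338.08; pay $296.37 → $1,041.71
Payment period 4: $1,041.71 +$45.45 interest = $1,087.16; pay $353.45 → $733.71
Payment period 5: $733.71 +$45.45 interest = $779.16; pay $410.53 → $368.63
Payment period 6: $368.63 +$45.45 interest = $414.08; pay $414.08 → $0.00
Balance reaches $0.00 in payment period 6.

6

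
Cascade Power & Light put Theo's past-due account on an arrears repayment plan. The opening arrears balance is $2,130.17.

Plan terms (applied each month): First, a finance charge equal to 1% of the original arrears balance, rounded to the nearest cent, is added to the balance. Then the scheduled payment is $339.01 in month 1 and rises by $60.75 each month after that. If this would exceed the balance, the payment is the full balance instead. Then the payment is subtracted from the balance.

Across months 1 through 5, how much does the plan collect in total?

Month 1: $2,130.17 +$21.30 interest = $2,151.47; pay $339.01 → $1,812.46
Month 2: $1,812.46 +$21.30 interest = $1,833.76; pay $399.76 → $1,434.00
Month 3: $1,434.00 +$21.30 interest = $1,455.30; pay $460.51 → $994.79
Month 4: $994.79 +$21.30 interest = $1,016.09; pay $521.26 → $494.83
Month 5: $494.83 +$21.30 interest = $516.13; pay $516.13 → $0.00
Total paid: $2,236.67

$2,236.67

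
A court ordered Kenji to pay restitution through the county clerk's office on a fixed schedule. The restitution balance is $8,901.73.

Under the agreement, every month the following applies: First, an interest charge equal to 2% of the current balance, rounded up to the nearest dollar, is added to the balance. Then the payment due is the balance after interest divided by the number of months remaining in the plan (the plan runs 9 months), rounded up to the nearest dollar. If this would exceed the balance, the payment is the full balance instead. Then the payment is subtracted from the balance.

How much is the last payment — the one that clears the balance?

$1,182.73

Month 1: $8,901.73 +$179.00 interest = $9,080.73; pay $1,009.00 → $8,071.73
Month 2: $8,071.73 +$162.00 interest = $8,233.73; pay $1,030.00 → $7,203.73
Month 3: $7,203.73 +$145.00 interest = $7,348.73; pay $1,050.00 → $6,298.73
Month 4: $6,298.73 +$126.00 interest = $6,424.73; pay $1,071.00 → $5,353.73
Month 5: $5,353.73 +$108.00 interest = $5,461.73; pay $1,093.00 → $4,368.73
Month 6: $4,368.73 +$88.00 interest = $4,456.73; pay $1,115.00 → $3,341.73
Month 7: $3,341.73 +$67.00 interest = $3,408.73; pay $1,137.00 → $2,271.73
Month 8: $2,271.73 +$46.00 interest = $2,317.73; pay $1,159.00 → $1,158.73
Month 9: $1,158.73 +$24.00 interest = $1,182.73; pay $1,182.73 → $0.00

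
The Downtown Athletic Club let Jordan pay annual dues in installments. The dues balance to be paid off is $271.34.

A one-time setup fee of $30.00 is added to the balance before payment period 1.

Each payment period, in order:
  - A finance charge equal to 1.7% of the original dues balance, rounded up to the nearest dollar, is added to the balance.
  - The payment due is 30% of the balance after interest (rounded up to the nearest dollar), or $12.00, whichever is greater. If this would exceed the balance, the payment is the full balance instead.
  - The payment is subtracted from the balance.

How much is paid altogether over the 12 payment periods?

Payment period 1: opening $301.34; interest $5.00 → $306.34; payment $92.00; balance $214.34
Payment period 2: opening $214.34; interest $5.00 → $219.34; payment $66.00; balance $153.34
Payment period 3: opening $153.34; interest $5.00 → $158.34; payment $48.00; balance $110.34
Payment period 4: opening $110.34; interest $5.00 → $115.34; payment $35.00; balance $80.34
Payment period 5: opening $80.34; interest $5.00 → $85.34; payment $26.00; balance $59.34
Payment period 6: opening $59.34; interest $5.00 → $64.34; payment $20.00; balance $44.34
Payment period 7: opening $44.34; interest $5.00 → $49.34; payment $15.00; balance $34.34
Payment period 8: opening $34.34; interest $5.00 → $39.34; payment $12.00; balance $27.34
Payment period 9: opening $27.34; interest $5.00 → $32.34; payment $12.00; balance $20.34
Payment period 10: opening $20.34; interest $5.00 → $25.34; payment $12.00; balance $13.34
Payment period 11: opening $13.34; interest $5.00 → $18.34; payment $12.00; balance $6.34
Payment period 12: opening $6.34; interest $5.00 → $11.34; payment $11.34; balance $0.00
Total paid: $361.34

$361.34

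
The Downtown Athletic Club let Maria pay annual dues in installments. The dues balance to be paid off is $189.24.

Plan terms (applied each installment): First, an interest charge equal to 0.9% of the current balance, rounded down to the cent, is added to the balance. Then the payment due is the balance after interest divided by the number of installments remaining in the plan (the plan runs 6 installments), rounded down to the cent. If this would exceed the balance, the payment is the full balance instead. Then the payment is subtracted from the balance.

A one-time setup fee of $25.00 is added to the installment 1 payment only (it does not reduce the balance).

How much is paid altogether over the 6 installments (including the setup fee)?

Installment 1: opening $189.24; interest $1.70 → $190.94; payment $31.82 (+ $25.00 fee); balance $159.12
Installment 2: opening $159.12; interest $1.43 → $160.55; payment $32.11; balance $128.44
Installment 3: opening $128.44; interest $1.15 → $129.59; payment $32.39; balance $97.20
Installment 4: opening $97.20; interest $0.87 → $98.07; payment $32.69; balance $65.38
Installment 5: opening $65.38; interest $0.58 → $65.96; payment $32.98; balance $32.98
Installment 6: opening $32.98; interest $0.29 → $33.27; payment $33.27; balance $0.00
Total paid: $220.26

$220.26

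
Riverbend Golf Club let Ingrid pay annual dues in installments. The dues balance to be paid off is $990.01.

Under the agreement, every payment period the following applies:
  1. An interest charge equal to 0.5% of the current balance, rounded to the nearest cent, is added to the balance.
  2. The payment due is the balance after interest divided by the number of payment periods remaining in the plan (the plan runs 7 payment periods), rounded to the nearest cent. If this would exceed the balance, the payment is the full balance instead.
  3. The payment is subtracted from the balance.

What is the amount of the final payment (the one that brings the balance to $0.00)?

$146.45

# | Opening | Interest | Payment | End bal
1 | $990.01 | $4.95 | $142.14 | $852.82
2 | $852.82 | $4.26 | $142.85 | $714.23
3 | $714.23 | $3.57 | $143.56 | $574.24
4 | $574.24 | $2.87 | $144.28 | $432.83
5 | $432.83 | $2.16 | $145.00 | $289.99
6 | $289.99 | $1.45 | $145.72 | $145.72
7 | $145.72 | $0.73 | $146.45 | $0.00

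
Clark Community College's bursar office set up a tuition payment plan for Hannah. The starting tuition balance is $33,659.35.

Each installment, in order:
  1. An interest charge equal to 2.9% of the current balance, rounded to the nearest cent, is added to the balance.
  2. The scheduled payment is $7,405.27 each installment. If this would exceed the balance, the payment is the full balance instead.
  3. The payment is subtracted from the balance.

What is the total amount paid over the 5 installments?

Installment 1: $33,659.35 +$976.12 interest = $34,635.47; pay $7,405.27 → $27,230.20
Installment 2: $27,230.20 +$789.68 interest = $28,019.88; pay $7,405.27 → $20,614.61
Installment 3: $20,614.61 +$597.82 interest = $21,212.43; pay $7,405.27 → $13,807.16
Installment 4: $13,807.16 +$400.41 interest = $14,207.57; pay $7,405.27 → $6,802.30
Installment 5: $6,802.30 +$197.27 interest = $6,999.57; pay $6,999.57 → $0.00
Total paid: $36,620.65

$36,620.65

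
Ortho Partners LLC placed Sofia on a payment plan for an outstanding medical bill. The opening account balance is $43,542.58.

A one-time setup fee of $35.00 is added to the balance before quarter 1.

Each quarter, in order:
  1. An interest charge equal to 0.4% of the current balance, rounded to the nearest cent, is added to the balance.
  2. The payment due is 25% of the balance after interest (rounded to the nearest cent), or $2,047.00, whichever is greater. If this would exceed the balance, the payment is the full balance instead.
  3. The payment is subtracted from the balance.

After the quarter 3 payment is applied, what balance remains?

Quarter 1: $43,577.58 +$174.31 interest = $43,751.89; pay $10,937.97 → $32,813.92
Quarter 2: $32,813.92 +$131.26 interest = $32,945.18; pay $8,236.30 → $24,708.88
Quarter 3: $24,708.88 +$98.84 interest = $24,807.72; pay $6,201.93 → $18,605.79

$18,605.79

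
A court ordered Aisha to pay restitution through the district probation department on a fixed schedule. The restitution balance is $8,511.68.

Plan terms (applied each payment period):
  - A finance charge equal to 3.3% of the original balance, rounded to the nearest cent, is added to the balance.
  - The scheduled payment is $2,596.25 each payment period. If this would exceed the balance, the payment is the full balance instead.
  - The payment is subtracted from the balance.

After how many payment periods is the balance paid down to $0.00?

Payment period 1: opening $8,511.68; interest $280.89 → $8,792.57; payment $2,596.25; balance $6,196.32
Payment period 2: opening $6,196.32; interest $280.89 → $6,477.21; payment $2,596.25; balance $3,880.96
Payment period 3: opening $3,880.96; interest $280.89 → $4,161.85; payment $2,596.25; balance $1,565.60
Payment period 4: opening $1,565.60; interest $280.89 → $1,846.49; payment $1,846.49; balance $0.00
Balance reaches $0.00 in payment period 4.

4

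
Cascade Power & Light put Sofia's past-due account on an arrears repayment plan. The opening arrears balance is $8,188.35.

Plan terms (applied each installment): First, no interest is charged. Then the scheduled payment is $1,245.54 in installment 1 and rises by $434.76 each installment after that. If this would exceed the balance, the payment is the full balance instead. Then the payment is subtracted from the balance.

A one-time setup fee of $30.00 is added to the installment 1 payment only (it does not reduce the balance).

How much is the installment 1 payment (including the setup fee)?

$1,275.54

Installment 1: opening $8,188.35; payment $1,245.54 (+ $30.00 fee); balance $6,942.81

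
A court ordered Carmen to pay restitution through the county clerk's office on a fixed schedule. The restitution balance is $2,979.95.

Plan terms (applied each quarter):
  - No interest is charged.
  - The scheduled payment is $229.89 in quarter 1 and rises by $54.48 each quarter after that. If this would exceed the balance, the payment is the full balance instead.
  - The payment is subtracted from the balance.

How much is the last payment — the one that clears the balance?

$226.64

Quarter 1: $2,979.95 − $229.89 → $2,750.06
Quarter 2: $2,750.06 − $284.37 → $2,465.69
Quarter 3: $2,465.69 − $338.85 → $2,126.84
Quarter 4: $2,126.84 − $393.33 → $1,733.51
Quarter 5: $1,733.51 − $447.81 → $1,285.70
Quarter 6: $1,285.70 − $502.29 → $783.41
Quarter 7: $783.41 − $556.77 → $226.64
Quarter 8: $226.64 − $226.64 → $0.00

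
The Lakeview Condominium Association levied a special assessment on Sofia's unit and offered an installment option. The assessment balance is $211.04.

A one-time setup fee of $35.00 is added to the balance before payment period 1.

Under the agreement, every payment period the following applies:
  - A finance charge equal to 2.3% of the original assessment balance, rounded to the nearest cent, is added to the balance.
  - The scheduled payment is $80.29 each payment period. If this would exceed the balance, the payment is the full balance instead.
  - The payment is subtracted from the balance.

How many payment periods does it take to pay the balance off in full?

4

Payment period 1: $246.04 +$4.85 interest = $250.89; pay $80.29 → $170.60
Payment period 2: $170.60 +$4.85 interest = $175.45; pay $80.29 → $95.16
Payment period 3: $95.16 +$4.85 interest = $100.01; pay $80.29 → $19.72
Payment period 4: $19.72 +$4.85 interest = $24.57; pay $24.57 → $0.00
Balance reaches $0.00 in payment period 4.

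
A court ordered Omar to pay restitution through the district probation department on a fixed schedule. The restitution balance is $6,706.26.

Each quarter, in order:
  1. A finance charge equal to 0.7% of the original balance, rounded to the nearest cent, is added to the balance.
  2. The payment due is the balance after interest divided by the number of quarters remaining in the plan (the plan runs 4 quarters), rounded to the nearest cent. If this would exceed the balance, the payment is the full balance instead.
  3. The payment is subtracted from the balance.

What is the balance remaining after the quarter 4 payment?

$0.00

Quarter 1: opening $6,706.26; interest $46.94 → $6,753.20; payment $1,688.30; balance $5,064.90
Quarter 2: opening $5,064.90; interest $46.94 → $5,111.84; payment $1,703.95; balance $3,407.89
Quarter 3: opening $3,407.89; interest $46.94 → $3,454.83; payment $1,727.42; balance $1,727.41
Quarter 4: opening $1,727.41; interest $46.94 → $1,774.35; payment $1,774.35; balance $0.00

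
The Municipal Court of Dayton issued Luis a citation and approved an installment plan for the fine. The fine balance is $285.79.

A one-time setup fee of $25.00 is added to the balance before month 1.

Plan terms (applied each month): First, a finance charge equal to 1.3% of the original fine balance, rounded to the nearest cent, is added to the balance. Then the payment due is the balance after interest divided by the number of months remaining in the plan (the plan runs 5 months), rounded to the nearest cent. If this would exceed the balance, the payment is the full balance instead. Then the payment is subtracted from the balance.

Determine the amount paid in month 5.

$70.65

Month 1: $310.79 +$3.72 interest = $314.51; pay $62.90 → $251.61
Month 2: $251.61 +$3.72 interest = $255.33; pay $63.83 → $191.50
Month 3: $191.50 +$3.72 interest = $195.22; pay $65.07 → $130.15
Month 4: $130.15 +$3.72 interest = $133.87; pay $66.94 → $66.93
Month 5: $66.93 +$3.72 interest = $70.65; pay $70.65 → $0.00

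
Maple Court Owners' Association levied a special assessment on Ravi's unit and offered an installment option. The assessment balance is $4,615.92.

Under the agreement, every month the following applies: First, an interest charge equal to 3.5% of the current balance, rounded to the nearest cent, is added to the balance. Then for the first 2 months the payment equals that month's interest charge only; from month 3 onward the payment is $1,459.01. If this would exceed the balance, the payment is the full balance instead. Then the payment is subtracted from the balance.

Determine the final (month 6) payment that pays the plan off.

Month 1: opening $4,615.92; interest $161.56 → $4,777.48; payment $161.56; balance $4,615.92
Month 2: opening $4,615.92; interest $161.56 → $4,777.48; payment $161.56; balance $4,615.92
Month 3: opening $4,615.92; interest $161.56 → $4,777.48; payment $1,459.01; balance $3,318.47
Month 4: opening $3,318.47; interest $116.15 → $3,434.62; payment $1,459.01; balance $1,975.61
Month 5: opening $1,975.61; interest $69.15 → $2,044.76; payment $1,459.01; balance $585.75
Month 6: opening $585.75; interest $20.50 → $606.25; payment $606.25; balance $0.00

$606.25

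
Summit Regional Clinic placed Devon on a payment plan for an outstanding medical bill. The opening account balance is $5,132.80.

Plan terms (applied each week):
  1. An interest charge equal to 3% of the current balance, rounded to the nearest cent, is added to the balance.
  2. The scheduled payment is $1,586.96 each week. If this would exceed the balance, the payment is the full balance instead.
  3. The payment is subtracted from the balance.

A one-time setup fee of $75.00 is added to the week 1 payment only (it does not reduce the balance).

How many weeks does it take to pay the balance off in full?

4

Week 1: $5,132.80 +$153.98 interest = $5,286.78; pay $1,586.96 (+ $75.00 fee) → $3,699.82
Week 2: $3,699.82 +$110.99 interest = $3,810.81; pay $1,586.96 → $2,223.85
Week 3: $2,223.85 +$66.72 interest = $2,290.57; pay $1,586.96 → $703.61
Week 4: $703.61 +$21.11 interest = $724.72; pay $724.72 → $0.00
Balance reaches $0.00 in week 4.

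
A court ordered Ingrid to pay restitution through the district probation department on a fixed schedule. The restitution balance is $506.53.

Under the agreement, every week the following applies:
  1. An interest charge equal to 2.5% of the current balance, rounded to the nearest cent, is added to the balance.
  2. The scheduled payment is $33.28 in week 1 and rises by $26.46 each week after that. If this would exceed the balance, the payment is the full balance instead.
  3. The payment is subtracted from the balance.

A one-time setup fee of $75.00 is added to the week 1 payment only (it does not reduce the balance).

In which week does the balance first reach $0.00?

Week 1: opening $506.53; interest $12.66 → $519.19; payment $33.28 (+ $75.00 fee); balance $485.91
Week 2: opening $485.91; interest $12.15 → $498.06; payment $59.74; balance $438.32
Week 3: opening $438.32; interest $10.96 → $449.28; payment $86.20; balance $363.08
Week 4: opening $363.08; interest $9.08 → $372.16; payment $112.66; balance $259.50
Week 5: opening $259.50; interest $6.49 → $265.99; payment $139.12; balance $126.87
Week 6: opening $126.87; interest $3.17 → $130.04; payment $130.04; balance $0.00
Balance reaches $0.00 in week 6.

6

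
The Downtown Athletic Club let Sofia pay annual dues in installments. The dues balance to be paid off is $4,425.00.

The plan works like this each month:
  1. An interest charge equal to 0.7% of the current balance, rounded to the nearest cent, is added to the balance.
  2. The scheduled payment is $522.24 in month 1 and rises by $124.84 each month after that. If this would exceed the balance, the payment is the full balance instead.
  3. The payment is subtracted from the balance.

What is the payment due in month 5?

$1,021.60

# | Opening | Interest | Payment | End bal
1 | $4,425.00 | $30.98 | $522.24 | $3,933.74
2 | $3,933.74 | $27.54 | $647.08 | $3,314.20
3 | $3,314.20 | $23.20 | $771.92 | $2,565.48
4 | $2,565.48 | $17.96 | $896.76 | $1,686.68
5 | $1,686.68 | $11.81 | $1,021.60 | $676.89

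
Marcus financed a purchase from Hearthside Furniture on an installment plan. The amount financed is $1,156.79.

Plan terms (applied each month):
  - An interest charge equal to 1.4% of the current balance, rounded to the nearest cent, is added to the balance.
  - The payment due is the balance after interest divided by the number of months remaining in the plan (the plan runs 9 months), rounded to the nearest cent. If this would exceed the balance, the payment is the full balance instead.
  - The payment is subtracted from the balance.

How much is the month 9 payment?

Month 1: opening $1,156.79; interest $16.20 → $1,172.99; payment $130.33; balance $1,042.66
Month 2: opening $1,042.66; interest $14.60 → $1,057.26; payment $132.16; balance $925.10
Month 3: opening $925.10; interest $12.95 → $938.05; payment $134.01; balance $804.04
Month 4: opening $804.04; interest $11.26 → $815.30; payment $135.88; balance $679.42
Month 5: opening $679.42; interest $9.51 → $688.93; payment $137.79; balance $551.14
Month 6: opening $551.14; interest $7.72 → $558.86; payment $139.72; balance $419.14
Month 7: opening $419.14; interest $5.87 → $425.01; payment $141.67; balance $283.34
Month 8: opening $283.34; interest $3.97 → $287.31; payment $143.66; balance $143.65
Month 9: opening $143.65; interest $2.01 → $145.66; payment $145.66; balance $0.00

$145.66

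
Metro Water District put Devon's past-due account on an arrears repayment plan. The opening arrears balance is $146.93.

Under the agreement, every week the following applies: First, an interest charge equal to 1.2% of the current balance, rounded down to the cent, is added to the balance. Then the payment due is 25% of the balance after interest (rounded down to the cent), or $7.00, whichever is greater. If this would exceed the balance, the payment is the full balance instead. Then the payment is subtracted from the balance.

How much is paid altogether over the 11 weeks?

# | Opening | Interest | Payment | End bal
1 | $146.93 | $1.76 | $37.17 | $111.52
2 | $111.52 | $1.33 | $28.21 | $84.64
3 | $84.64 | $1.01 | $21.41 | $64.24
4 | $64.24 | $0.77 | $16.25 | $48.76
5 | $48.76 | $0.58 | $12.33 | $37.01
6 | $37.01 | $0.44 | $9.36 | $28.09
7 | $28.09 | $0.33 | $7.10 | $21.32
8 | $21.32 | $0.25 | $7.00 | $14.57
9 | $14.57 | $0.17 | $7.00 | $7.74
10 | $7.74 | $0.09 | $7.00 | $0.83
11 | $0.83 | $0.00 | $0.83 | $0.00
Total paid: $153.66

$153.66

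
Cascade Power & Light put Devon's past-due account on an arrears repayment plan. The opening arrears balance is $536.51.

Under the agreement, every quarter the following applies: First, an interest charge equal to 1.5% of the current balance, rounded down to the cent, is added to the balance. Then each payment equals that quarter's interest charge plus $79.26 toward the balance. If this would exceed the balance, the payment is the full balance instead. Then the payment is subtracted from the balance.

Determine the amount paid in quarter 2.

Quarter 1: opening $536.51; interest $8.04 → $544.55; payment $87.30; balance $457.25
Quarter 2: opening $457.25; interest $6.85 → $464.10; payment $86.11; balance $377.99

$86.11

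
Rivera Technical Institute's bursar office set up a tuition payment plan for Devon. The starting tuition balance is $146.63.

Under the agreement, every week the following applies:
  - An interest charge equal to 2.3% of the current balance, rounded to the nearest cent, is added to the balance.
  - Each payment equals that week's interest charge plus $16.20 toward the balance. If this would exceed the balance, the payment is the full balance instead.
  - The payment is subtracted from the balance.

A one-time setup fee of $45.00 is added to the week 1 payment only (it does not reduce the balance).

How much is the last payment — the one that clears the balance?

Week 1: opening $146.63; interest $3.37 → $150.00; payment $19.57 (+ $45.00 fee); balance $130.43
Week 2: opening $130.43; interest $3.00 → $133.43; payment $19.20; balance $114.23
Week 3: opening $114.23; interest $2.63 → $116.86; payment $18.83; balance $98.03
Week 4: opening $98.03; interest $2.25 → $100.28; payment $18.45; balance $81.83
Week 5: opening $81.83; interest $1.88 → $83.71; payment $18.08; balance $65.63
Week 6: opening $65.63; interest $1.51 → $67.14; payment $17.71; balance $49.43
Week 7: opening $49.43; interest $1.14 → $50.57; payment $17.34; balance $33.23
Week 8: opening $33.23; interest $0.76 → $33.99; payment $16.96; balance $17.03
Week 9: opening $17.03; interest $0.39 → $17.42; payment $16.59; balance $0.83
Week 10: opening $0.83; interest $0.02 → $0.85; payment $0.85; balance $0.00

$0.85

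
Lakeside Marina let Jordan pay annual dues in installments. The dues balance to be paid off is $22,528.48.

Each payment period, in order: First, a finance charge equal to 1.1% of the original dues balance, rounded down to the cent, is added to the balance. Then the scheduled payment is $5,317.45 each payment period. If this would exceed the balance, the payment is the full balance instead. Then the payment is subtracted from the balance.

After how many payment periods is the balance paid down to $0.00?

# | Opening | Interest | Payment | End bal
1 | $22,528.48 | $247.81 | $5,317.45 | $17,458.84
2 | $17,458.84 | $247.81 | $5,317.45 | $12,389.20
3 | $12,389.20 | $247.81 | $5,317.45 | $7,319.56
4 | $7,319.56 | $247.81 | $5,317.45 | $2,249.92
5 | $2,249.92 | $247.81 | $2,497.73 | $0.00
Balance reaches $0.00 in payment period 5.

5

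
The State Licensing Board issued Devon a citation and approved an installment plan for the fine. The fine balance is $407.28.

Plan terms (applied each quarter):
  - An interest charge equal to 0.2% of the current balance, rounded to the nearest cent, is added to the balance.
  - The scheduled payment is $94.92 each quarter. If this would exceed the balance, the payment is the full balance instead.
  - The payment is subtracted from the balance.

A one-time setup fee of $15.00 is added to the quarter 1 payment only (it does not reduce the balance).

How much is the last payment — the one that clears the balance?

$29.79

Quarter 1: $407.28 +$0.81 interest = $408.09; pay $94.92 (+ $15.00 fee) → $313.17
Quarter 2: $313.17 +$0.63 interest = $313.80; pay $94.92 → $218.88
Quarter 3: $218.88 +$0.44 interest = $219.32; pay $94.92 → $124.40
Quarter 4: $124.40 +$0.25 interest = $124.65; pay $94.92 → $29.73
Quarter 5: $29.73 +$0.06 interest = $29.79; pay $29.79 → $0.00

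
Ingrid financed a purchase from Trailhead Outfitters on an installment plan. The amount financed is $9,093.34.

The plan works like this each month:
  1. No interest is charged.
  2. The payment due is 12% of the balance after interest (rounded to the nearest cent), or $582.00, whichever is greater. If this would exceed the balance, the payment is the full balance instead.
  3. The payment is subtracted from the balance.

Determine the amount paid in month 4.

$743.62

Month 1: $9,093.34 − $1,091.20 → $8,002.14
Month 2: $8,002.14 − $960.26 → $7,041.88
Month 3: $7,041.88 − $845.03 → $6,196.85
Month 4: $6,196.85 − $743.62 → $5,453.23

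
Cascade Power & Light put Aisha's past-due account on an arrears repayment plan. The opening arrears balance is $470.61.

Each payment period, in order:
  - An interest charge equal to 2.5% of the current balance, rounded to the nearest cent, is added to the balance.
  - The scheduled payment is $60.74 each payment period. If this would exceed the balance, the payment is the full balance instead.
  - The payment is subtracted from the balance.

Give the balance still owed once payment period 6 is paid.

Payment period 1: $470.61 +$11.77 interest = $482.38; pay $60.74 → $421.64
Payment period 2: $421.64 +$10.54 interest = $432.18; pay $60.74 → $371.44
Payment period 3: $371.44 +$9.29 interest = $380.73; pay $60.74 → $319.99
Payment period 4: $319.99 +$8.00 interest = $327.99; pay $60.74 → $267.25
Payment period 5: $267.25 +$6.68 interest = $273.93; pay $60.74 → $213.19
Payment period 6: $213.19 +$5.33 interest = $218.52; pay $60.74 → $157.78

$157.78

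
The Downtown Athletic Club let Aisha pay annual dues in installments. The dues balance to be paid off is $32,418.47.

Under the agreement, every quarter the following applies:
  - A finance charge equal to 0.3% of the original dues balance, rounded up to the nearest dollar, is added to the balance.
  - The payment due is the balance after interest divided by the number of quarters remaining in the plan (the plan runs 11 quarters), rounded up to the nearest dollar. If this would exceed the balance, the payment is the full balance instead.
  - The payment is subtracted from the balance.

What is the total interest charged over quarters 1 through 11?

# | Opening | Interest | Payment | End bal
1 | $32,418.47 | $98.00 | $2,957.00 | $29,559.47
2 | $29,559.47 | $98.00 | $2,966.00 | $26,691.47
3 | $26,691.47 | $98.00 | $2,977.00 | $23,812.47
4 | $23,812.47 | $98.00 | $2,989.00 | $20,921.47
5 | $20,921.47 | $98.00 | $3,003.00 | $18,016.47
6 | $18,016.47 | $98.00 | $3,020.00 | $15,094.47
7 | $15,094.47 | $98.00 | $3,039.00 | $12,153.47
8 | $12,153.47 | $98.00 | $3,063.00 | $9,188.47
9 | $9,188.47 | $98.00 | $3,096.00 | $6,190.47
10 | $6,190.47 | $98.00 | $3,145.00 | $3,143.47
11 | $3,143.47 | $98.00 | $3,241.47 | $0.00
Total interest: $98.00 + $98.00 + $98.00 + $98.00 + $98.00 + $98.00 + $98.00 + $98.00 + $98.00 + $98.00 + $98.00 = $1,078.00

$1,078.00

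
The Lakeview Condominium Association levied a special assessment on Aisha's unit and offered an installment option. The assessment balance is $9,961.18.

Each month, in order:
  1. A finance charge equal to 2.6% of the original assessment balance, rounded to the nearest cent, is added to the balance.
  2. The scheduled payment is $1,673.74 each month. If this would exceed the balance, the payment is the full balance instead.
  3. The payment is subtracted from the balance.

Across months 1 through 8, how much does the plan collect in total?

Month 1: $9,961.18 +$258.99 interest = $10,220.17; pay $1,673.74 → $8,546.43
Month 2: $8,546.43 +$258.99 interest = $8,805.42; pay $1,673.74 → $7,131.68
Month 3: $7,131.68 +$258.99 interest = $7,390.67; pay $1,673.74 → $5,716.93
Month 4: $5,716.93 +$258.99 interest = $5,975.92; pay $1,673.74 → $4,302.18
Month 5: $4,302.18 +$258.99 interest = $4,561.17; pay $1,673.74 → $2,887.43
Month 6: $2,887.43 +$258.99 interest = $3,146.42; pay $1,673.74 → $1,472.68
Month 7: $1,472.68 +$258.99 interest = $1,731.67; pay $1,673.74 → $57.93
Month 8: $57.93 +$258.99 interest = $316.92; pay $316.92 → $0.00
Total paid: $12,033.10

$12,033.10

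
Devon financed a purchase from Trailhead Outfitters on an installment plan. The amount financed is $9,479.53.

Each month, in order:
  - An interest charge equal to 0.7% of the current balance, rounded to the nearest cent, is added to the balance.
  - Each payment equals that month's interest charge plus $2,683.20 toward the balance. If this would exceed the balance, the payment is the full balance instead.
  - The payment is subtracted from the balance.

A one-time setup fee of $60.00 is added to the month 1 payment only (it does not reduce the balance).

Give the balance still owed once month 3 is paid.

$1,429.93

Month 1: $9,479.53 +$66.36 interest = $9,545.89; pay $2,749.56 (+ $60.00 fee) → $6,796.33
Month 2: $6,796.33 +$47.57 interest = $6,843.90; pay $2,730.77 → $4,113.13
Month 3: $4,113.13 +$28.79 interest = $4,141.92; pay $2,711.99 → $1,429.93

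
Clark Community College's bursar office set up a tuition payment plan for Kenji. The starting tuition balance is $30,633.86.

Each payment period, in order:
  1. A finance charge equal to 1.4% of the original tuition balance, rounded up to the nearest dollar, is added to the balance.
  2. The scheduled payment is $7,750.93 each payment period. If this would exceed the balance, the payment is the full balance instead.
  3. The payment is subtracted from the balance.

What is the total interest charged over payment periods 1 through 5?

Payment period 1: $30,633.86 +$429.00 interest = $31,062.86; pay $7,750.93 → $23,311.93
Payment period 2: $23,311.93 +$429.00 interest = $23,740.93; pay $7,750.93 → $15,990.00
Payment period 3: $15,990.00 +$429.00 interest = $16,419.00; pay $7,750.93 → $8,668.07
Payment period 4: $8,668.07 +$429.00 interest = $9,097.07; pay $7,750.93 → $1,346.14
Payment period 5: $1,346.14 +$429.00 interest = $1,775.14; pay $1,775.14 → $0.00
Total interest: $429.00 + $429.00 + $429.00 + $429.00 + $429.00 = $2,145.00

$2,145.00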